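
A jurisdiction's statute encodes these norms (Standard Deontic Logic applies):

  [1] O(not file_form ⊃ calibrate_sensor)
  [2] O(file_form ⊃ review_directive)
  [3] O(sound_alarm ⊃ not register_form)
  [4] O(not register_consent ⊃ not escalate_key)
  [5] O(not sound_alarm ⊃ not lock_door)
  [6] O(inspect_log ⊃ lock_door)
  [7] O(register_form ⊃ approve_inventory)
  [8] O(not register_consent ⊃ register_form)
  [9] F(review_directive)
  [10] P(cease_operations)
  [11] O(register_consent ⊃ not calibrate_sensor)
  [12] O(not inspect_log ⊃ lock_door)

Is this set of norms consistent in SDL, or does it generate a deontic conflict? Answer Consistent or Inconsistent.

Inconsistent

Premises 12 and 6 cover both cases: O(not inspect_log ⊃ lock_door) and O(inspect_log ⊃ lock_door). Since not inspect_log ∨ inspect_log is a tautology, O(lock_door) follows.
Premise 5 is O(not sound_alarm ⊃ not lock_door); contrapositively O(lock_door ⊃ sound_alarm). Since O(lock_door) holds, K gives O(sound_alarm).
Premise 3 is O(sound_alarm ⊃ not register_form); since O(sound_alarm), deontic closure gives O(not register_form).
The contrapositive of premise 8 (O(not register_consent ⊃ register_form)) is O(not register_form ⊃ register_consent), and O(not register_form) is already established, so O(register_consent).
Applying K to premise 11 (O(register_consent ⊃ not calibrate_sensor)) and O(register_consent) yields O(not calibrate_sensor).
Premise 1, O(not file_form ⊃ calibrate_sensor), contraposes to O(not calibrate_sensor ⊃ file_form); with O(not calibrate_sensor) we get O(file_form).
Applying K to premise 2 (O(file_form ⊃ review_directive)) and O(file_form) yields O(review_directive).
Yet premise 9 is F(review_directive), i.e. O(not review_directive).
We now have both O(review_directive) and O(not review_directive) — review_directive is simultaneously obligatory and forbidden, violating the D-axiom.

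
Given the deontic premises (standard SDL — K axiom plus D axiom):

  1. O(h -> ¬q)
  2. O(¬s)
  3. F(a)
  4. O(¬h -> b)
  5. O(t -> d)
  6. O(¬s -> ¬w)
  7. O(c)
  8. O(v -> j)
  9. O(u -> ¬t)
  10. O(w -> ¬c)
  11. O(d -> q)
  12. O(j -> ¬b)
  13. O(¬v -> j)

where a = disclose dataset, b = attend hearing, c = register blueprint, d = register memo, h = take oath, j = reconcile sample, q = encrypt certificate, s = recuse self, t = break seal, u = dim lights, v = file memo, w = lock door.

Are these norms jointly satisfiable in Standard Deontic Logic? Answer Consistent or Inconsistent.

Consistent

Premise 10 is O(w -> ¬c), but O(w) is not derivable from the premises, so it does not yield O(¬c).
So O(¬c) is not derivable, and the apparent clash with O(c) does not arise.
A world satisfying every obligation exists (e.g. a=false, b=false, c=true, d=false, h=true, j=true, q=false, s=false, t=false, u=false, v=false, w=false); no atom is both obligatory and forbidden, so the set is consistent.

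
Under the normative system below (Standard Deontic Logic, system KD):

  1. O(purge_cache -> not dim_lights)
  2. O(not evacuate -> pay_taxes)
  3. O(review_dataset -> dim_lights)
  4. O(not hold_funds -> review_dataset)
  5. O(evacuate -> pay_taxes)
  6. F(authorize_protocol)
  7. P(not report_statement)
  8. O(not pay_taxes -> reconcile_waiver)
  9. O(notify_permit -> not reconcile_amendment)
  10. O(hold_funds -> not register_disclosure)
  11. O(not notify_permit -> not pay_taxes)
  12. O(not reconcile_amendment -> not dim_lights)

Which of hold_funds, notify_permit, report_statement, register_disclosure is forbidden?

register_disclosure

Premises 5 and 2 are O(evacuate -> pay_taxes) and O(not evacuate -> pay_taxes); every ideal world satisfies evacuate or not evacuate, so in either case pay_taxes holds — hence O(pay_taxes).
Premise 11, O(not notify_permit -> not pay_taxes), contraposes to O(pay_taxes -> notify_permit); with O(pay_taxes) we get O(notify_permit).
With premise 9, O(notify_permit -> not reconcile_amendment), the K-axiom yields O(not reconcile_amendment).
Premise 12 is O(not reconcile_amendment -> not dim_lights); since O(not reconcile_amendment), deontic closure gives O(not dim_lights).
Premise 3 is O(review_dataset -> dim_lights); contrapositively O(not dim_lights -> not review_dataset). Since O(not dim_lights) holds, K gives O(not review_dataset).
Premise 4 is O(not hold_funds -> review_dataset); contrapositively O(not review_dataset -> hold_funds). Since O(not review_dataset) holds, K gives O(hold_funds).
From O(hold_funds) and premise 10, O(hold_funds -> not register_disclosure), we obtain O(not register_disclosure).
So O(not register_disclosure) holds, i.e. register_disclosure is forbidden. None of the other listed options is forbidden under the premises.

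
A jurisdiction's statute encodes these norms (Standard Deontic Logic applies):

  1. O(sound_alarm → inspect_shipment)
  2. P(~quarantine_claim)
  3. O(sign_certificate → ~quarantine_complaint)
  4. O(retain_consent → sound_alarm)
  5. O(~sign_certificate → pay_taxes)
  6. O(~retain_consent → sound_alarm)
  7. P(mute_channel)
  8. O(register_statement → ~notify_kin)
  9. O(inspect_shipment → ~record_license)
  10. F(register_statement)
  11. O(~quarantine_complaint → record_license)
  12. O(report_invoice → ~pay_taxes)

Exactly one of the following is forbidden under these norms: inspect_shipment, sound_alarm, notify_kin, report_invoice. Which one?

Premises 4 and 6 are O(retain_consent → sound_alarm) and O(~retain_consent → sound_alarm); every ideal world satisfies retain_consent or ~retain_consent, so in either case sound_alarm holds — hence O(sound_alarm).
Premise 1 is O(sound_alarm → inspect_shipment); since O(sound_alarm), deontic closure gives O(inspect_shipment).
Applying K to premise 9 (O(inspect_shipment → ~record_license)) and O(inspect_shipment) yields O(~record_license).
Premise 11 is O(~quarantine_complaint → record_license); contrapositively O(~record_license → quarantine_complaint). Since O(~record_license) holds, K gives O(quarantine_complaint).
Premise 3, O(sign_certificate → ~quarantine_complaint), contraposes to O(quarantine_complaint → ~sign_certificate); with O(quarantine_complaint) we get O(~sign_certificate).
Applying K to premise 5 (O(~sign_certificate → pay_taxes)) and O(~sign_certificate) yields O(pay_taxes).
The contrapositive of premise 12 (O(report_invoice → ~pay_taxes)) is O(pay_taxes → ~report_invoice), and O(pay_taxes) is already established, so O(~report_invoice).
So O(~report_invoice) holds, i.e. report_invoice is forbidden. None of the other listed options is forbidden under the premises.

report_invoice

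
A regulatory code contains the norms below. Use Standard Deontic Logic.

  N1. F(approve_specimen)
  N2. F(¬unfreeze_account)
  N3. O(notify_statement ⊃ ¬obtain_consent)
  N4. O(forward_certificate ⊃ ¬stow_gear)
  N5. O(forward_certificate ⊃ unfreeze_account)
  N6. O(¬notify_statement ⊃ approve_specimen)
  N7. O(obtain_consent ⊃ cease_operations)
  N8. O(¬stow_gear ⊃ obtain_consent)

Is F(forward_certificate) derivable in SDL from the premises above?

Premise 1, F(approve_specimen), is equivalent to O(¬approve_specimen).
Premise 6, O(¬notify_statement ⊃ approve_specimen), contraposes to O(¬approve_specimen ⊃ notify_statement); with O(¬approve_specimen) we get O(notify_statement).
From O(notify_statement) and premise 3, O(notify_statement ⊃ ¬obtain_consent), we obtain O(¬obtain_consent).
Premise 8, O(¬stow_gear ⊃ obtain_consent), contraposes to O(¬obtain_consent ⊃ stow_gear); with O(¬obtain_consent) we get O(stow_gear).
The contrapositive of premise 4 (O(forward_certificate ⊃ ¬stow_gear)) is O(stow_gear ⊃ ¬forward_certificate), and O(stow_gear) is already established, so O(¬forward_certificate).
Premises 2, 5, 7 do not contribute to this derivation.
So O(¬forward_certificate) holds, i.e. F(forward_certificate). The claim follows.

Yes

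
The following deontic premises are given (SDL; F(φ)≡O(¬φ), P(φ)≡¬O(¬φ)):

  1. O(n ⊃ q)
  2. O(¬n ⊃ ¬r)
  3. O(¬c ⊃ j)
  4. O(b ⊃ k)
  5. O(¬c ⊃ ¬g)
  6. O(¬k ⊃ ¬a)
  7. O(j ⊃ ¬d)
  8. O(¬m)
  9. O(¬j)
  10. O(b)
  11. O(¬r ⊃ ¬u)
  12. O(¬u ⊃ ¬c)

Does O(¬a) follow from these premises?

Premise 6 is O(¬k ⊃ ¬a), but O(¬k) is not derivable from the premises, so it does not yield O(¬a).
No other premise forces O(¬a). An ideal world satisfying every premise can still have ¬a false, so O(¬a) is not derivable.

No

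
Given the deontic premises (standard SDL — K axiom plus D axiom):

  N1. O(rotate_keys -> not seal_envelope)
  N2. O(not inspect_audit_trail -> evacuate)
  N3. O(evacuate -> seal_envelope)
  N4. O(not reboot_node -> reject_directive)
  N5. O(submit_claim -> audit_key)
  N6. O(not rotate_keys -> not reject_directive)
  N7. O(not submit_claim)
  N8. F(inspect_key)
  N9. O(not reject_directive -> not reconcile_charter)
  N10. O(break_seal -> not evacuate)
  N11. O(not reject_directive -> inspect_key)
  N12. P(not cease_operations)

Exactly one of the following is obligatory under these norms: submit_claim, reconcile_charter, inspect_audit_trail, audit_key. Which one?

inspect_audit_trail

Premise 8 is F(inspect_key), i.e. O(not inspect_key).
Premise 11 is O(not reject_directive -> inspect_key); contrapositively O(not inspect_key -> reject_directive). Since O(not inspect_key) holds, K gives O(reject_directive).
The contrapositive of premise 6 (O(not rotate_keys -> not reject_directive)) is O(reject_directive -> rotate_keys), and O(reject_directive) is already established, so O(rotate_keys).
From O(rotate_keys) and premise 1, O(rotate_keys -> not seal_envelope), we obtain O(not seal_envelope).
Premise 3 is O(evacuate -> seal_envelope); contrapositively O(not seal_envelope -> not evacuate). Since O(not seal_envelope) holds, K gives O(not evacuate).
Premise 2, O(not inspect_audit_trail -> evacuate), contraposes to O(not evacuate -> inspect_audit_trail); with O(not evacuate) we get O(inspect_audit_trail).
So O(inspect_audit_trail) holds — inspect_audit_trail is obligatory. None of the other listed options is made obligatory by any chain of premises.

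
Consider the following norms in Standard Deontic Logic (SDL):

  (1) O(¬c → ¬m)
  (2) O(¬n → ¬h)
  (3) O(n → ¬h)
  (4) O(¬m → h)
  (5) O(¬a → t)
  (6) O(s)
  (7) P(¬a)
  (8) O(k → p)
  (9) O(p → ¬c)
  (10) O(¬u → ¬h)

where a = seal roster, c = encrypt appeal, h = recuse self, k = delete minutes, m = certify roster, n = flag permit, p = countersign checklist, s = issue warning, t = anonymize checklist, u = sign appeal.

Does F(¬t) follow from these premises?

Premise 5 is O(¬a → t), but O(¬a) is not derivable from the premises (the permission P(¬a) asserts only ¬O(a), not O(¬a)), so it does not yield O(t).
No other premise forces O(t). An ideal world satisfying every premise can still have ¬t true, so F(¬t) is not derivable.

No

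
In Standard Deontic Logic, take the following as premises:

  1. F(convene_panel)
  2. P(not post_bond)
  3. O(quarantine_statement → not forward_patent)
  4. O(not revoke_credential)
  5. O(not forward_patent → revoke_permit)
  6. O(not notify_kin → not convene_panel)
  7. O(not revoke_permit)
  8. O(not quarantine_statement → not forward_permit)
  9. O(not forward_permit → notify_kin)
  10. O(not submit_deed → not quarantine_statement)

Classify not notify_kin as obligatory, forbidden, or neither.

Forbidden

Premise 7 states O(not revoke_permit) outright.
The contrapositive of premise 5 (O(not forward_patent → revoke_permit)) is O(not revoke_permit → forward_patent), and O(not revoke_permit) is already established, so O(forward_patent).
Premise 3 is O(quarantine_statement → not forward_patent); contrapositively O(forward_patent → not quarantine_statement). Since O(forward_patent) holds, K gives O(not quarantine_statement).
From O(not quarantine_statement) and premise 8, O(not quarantine_statement → not forward_permit), we obtain O(not forward_permit).
Applying K to premise 9 (O(not forward_permit → notify_kin)) and O(not forward_permit) yields O(notify_kin).
Premises 1, 2, 4, 6, 10 do not contribute to this derivation.
Thus O(notify_kin), which is F(not notify_kin): not notify_kin is forbidden.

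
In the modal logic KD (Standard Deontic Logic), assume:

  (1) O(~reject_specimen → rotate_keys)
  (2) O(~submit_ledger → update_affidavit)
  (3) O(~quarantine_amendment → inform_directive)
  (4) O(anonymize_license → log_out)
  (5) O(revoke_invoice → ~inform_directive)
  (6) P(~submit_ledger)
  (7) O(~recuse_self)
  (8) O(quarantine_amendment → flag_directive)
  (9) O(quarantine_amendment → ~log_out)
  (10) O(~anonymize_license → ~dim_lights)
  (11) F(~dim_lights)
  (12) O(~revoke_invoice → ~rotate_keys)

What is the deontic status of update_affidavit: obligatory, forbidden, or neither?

Neither

Premise 2 is O(~submit_ledger → update_affidavit), but O(~submit_ledger) is not derivable from the premises (the permission P(~submit_ledger) asserts only ~O(submit_ledger), not O(~submit_ledger)), so it does not yield O(update_affidavit).
No premise or chain of K-axiom applications forces O(update_affidavit), and none forces O(~update_affidavit). So update_affidavit is neither obligatory nor forbidden under these norms.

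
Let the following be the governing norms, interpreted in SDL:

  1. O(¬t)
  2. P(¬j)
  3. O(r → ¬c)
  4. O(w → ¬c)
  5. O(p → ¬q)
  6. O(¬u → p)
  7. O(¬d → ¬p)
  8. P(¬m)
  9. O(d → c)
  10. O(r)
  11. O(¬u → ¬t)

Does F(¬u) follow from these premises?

Yes

From premise 10 we have O(r).
From O(r) and premise 3, O(r → ¬c), we obtain O(¬c).
Premise 9, O(d → c), contraposes to O(¬c → ¬d); with O(¬c) we get O(¬d).
From O(¬d) and premise 7, O(¬d → ¬p), we obtain O(¬p).
Premise 6, O(¬u → p), contraposes to O(¬p → u); with O(¬p) we get O(u).
Premises 1, 2, 4, 5, 8, 11 do not contribute to this derivation.
So O(u) holds, i.e. F(¬u). The claim follows.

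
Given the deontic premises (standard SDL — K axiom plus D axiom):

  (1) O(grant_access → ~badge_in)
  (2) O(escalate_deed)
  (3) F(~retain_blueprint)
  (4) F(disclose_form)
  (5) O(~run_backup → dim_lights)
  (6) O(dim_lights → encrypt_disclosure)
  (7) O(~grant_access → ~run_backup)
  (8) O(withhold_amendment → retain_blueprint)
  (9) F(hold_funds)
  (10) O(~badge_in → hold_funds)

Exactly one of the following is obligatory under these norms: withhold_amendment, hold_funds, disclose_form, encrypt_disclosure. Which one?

encrypt_disclosure

Premise 9 is F(hold_funds), i.e. O(~hold_funds).
Premise 10 is O(~badge_in → hold_funds); contrapositively O(~hold_funds → badge_in). Since O(~hold_funds) holds, K gives O(badge_in).
Premise 1 is O(grant_access → ~badge_in); contrapositively O(badge_in → ~grant_access). Since O(badge_in) holds, K gives O(~grant_access).
Applying K to premise 7 (O(~grant_access → ~run_backup)) and O(~grant_access) yields O(~run_backup).
From O(~run_backup) and premise 5, O(~run_backup → dim_lights), we obtain O(dim_lights).
From O(dim_lights) and premise 6, O(dim_lights → encrypt_disclosure), we obtain O(encrypt_disclosure).
So O(encrypt_disclosure) holds — encrypt_disclosure is obligatory. None of the other listed options is made obligatory by any chain of premises.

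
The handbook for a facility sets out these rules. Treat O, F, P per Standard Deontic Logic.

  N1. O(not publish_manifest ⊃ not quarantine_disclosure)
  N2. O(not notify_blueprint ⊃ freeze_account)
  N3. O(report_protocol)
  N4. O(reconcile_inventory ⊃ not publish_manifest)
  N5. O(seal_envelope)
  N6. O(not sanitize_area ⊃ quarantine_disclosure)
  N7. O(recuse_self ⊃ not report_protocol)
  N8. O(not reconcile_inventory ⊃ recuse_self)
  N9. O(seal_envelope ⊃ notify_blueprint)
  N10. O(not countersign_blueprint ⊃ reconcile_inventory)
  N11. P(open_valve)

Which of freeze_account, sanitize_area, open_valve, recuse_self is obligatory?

sanitize_area

Premise 3 gives O(report_protocol).
The contrapositive of premise 7 (O(recuse_self ⊃ not report_protocol)) is O(report_protocol ⊃ not recuse_self), and O(report_protocol) is already established, so O(not recuse_self).
Premise 8 is O(not reconcile_inventory ⊃ recuse_self); contrapositively O(not recuse_self ⊃ reconcile_inventory). Since O(not recuse_self) holds, K gives O(reconcile_inventory).
Premise 4 is O(reconcile_inventory ⊃ not publish_manifest); since O(reconcile_inventory), deontic closure gives O(not publish_manifest).
From O(not publish_manifest) and premise 1, O(not publish_manifest ⊃ not quarantine_disclosure), we obtain O(not quarantine_disclosure).
The contrapositive of premise 6 (O(not sanitize_area ⊃ quarantine_disclosure)) is O(not quarantine_disclosure ⊃ sanitize_area), and O(not quarantine_disclosure) is already established, so O(sanitize_area).
So O(sanitize_area) holds — sanitize_area is obligatory. None of the other listed options is made obligatory by any chain of premises.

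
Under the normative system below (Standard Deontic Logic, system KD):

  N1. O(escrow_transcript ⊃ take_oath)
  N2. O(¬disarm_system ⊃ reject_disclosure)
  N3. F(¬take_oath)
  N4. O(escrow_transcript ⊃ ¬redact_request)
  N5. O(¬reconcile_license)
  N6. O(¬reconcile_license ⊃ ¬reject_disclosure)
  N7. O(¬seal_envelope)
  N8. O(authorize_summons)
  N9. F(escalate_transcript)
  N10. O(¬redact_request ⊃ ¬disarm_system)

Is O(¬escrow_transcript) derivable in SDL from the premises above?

From premise 5 we have O(¬reconcile_license).
Applying K to premise 6 (O(¬reconcile_license ⊃ ¬reject_disclosure)) and O(¬reconcile_license) yields O(¬reject_disclosure).
Premise 2 is O(¬disarm_system ⊃ reject_disclosure); contrapositively O(¬reject_disclosure ⊃ disarm_system). Since O(¬reject_disclosure) holds, K gives O(disarm_system).
Premise 10 is O(¬redact_request ⊃ ¬disarm_system); contrapositively O(disarm_system ⊃ redact_request). Since O(disarm_system) holds, K gives O(redact_request).
Premise 4, O(escrow_transcript ⊃ ¬redact_request), contraposes to O(redact_request ⊃ ¬escrow_transcript); with O(redact_request) we get O(¬escrow_transcript).
Premises 1, 3, 7, 8, 9 do not contribute to this derivation.
So O(¬escrow_transcript) follows.

Yes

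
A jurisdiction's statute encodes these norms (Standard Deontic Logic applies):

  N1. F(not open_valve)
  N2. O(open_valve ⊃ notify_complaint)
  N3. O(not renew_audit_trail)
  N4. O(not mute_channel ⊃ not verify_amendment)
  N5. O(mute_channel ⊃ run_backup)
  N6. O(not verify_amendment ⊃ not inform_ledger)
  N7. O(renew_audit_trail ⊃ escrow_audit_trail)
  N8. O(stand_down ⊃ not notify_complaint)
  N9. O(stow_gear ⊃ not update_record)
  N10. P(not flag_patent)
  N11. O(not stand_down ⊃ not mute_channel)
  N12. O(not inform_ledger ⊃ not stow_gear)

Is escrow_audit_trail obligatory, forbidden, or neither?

Neither

Premise 7 is O(renew_audit_trail ⊃ escrow_audit_trail), but O(renew_audit_trail) is not derivable from the premises, so it does not yield O(escrow_audit_trail).
No premise or chain of K-axiom applications forces O(escrow_audit_trail), and none forces O(not escrow_audit_trail). So escrow_audit_trail is neither obligatory nor forbidden under these norms.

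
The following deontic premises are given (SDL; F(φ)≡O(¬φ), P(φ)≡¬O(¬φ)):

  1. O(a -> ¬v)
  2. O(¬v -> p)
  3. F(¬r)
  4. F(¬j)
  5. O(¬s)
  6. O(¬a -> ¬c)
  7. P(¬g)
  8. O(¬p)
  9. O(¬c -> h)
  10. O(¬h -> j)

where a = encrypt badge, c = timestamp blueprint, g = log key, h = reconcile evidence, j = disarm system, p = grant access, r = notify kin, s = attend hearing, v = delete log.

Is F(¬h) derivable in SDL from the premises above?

Premise 8 states O(¬p) outright.
Premise 2 is O(¬v -> p); contrapositively O(¬p -> v). Since O(¬p) holds, K gives O(v).
Premise 1 is O(a -> ¬v); contrapositively O(v -> ¬a). Since O(v) holds, K gives O(¬a).
Premise 6 is O(¬a -> ¬c); since O(¬a), deontic closure gives O(¬c).
With premise 9, O(¬c -> h), the K-axiom yields O(h).
Premises 3, 4, 5, 7, 10 do not contribute to this derivation.
So O(h) holds, i.e. F(¬h). The claim follows.

Yes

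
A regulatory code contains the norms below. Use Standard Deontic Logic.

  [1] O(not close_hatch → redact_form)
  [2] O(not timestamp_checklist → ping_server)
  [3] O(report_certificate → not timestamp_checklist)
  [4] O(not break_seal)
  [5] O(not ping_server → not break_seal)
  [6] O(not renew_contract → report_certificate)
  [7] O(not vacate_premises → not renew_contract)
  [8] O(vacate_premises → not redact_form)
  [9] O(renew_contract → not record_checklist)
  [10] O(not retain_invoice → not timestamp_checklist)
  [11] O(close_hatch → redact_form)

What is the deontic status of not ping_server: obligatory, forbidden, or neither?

Forbidden

Premises 1 and 11 cover both cases: O(not close_hatch → redact_form) and O(close_hatch → redact_form). Since not close_hatch ∨ close_hatch is a tautology, O(redact_form) follows.
Premise 8 is O(vacate_premises → not redact_form); contrapositively O(redact_form → not vacate_premises). Since O(redact_form) holds, K gives O(not vacate_premises).
From O(not vacate_premises) and premise 7, O(not vacate_premises → not renew_contract), we obtain O(not renew_contract).
Applying K to premise 6 (O(not renew_contract → report_certificate)) and O(not renew_contract) yields O(report_certificate).
Premise 3 is O(report_certificate → not timestamp_checklist); since O(report_certificate), deontic closure gives O(not timestamp_checklist).
Applying K to premise 2 (O(not timestamp_checklist → ping_server)) and O(not timestamp_checklist) yields O(ping_server).
Premises 4, 5, 9, 10 do not contribute to this derivation.
Thus O(ping_server), which is F(not ping_server): not ping_server is forbidden.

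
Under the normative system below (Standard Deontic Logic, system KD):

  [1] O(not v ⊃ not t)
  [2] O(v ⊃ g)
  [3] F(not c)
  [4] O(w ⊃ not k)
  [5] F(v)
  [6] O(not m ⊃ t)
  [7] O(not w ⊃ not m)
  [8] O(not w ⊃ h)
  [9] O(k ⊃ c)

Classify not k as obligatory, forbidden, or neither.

Obligatory

Premise 5 is F(v), i.e. O(not v).
Applying K to premise 1 (O(not v ⊃ not t)) and O(not v) yields O(not t).
Premise 6, O(not m ⊃ t), contraposes to O(not t ⊃ m); with O(not t) we get O(m).
Premise 7, O(not w ⊃ not m), contraposes to O(m ⊃ w); with O(m) we get O(w).
Premise 4 is O(w ⊃ not k); since O(w), deontic closure gives O(not k).
Premises 2, 3, 8, 9 do not contribute to this derivation.
Hence not k is obligatory.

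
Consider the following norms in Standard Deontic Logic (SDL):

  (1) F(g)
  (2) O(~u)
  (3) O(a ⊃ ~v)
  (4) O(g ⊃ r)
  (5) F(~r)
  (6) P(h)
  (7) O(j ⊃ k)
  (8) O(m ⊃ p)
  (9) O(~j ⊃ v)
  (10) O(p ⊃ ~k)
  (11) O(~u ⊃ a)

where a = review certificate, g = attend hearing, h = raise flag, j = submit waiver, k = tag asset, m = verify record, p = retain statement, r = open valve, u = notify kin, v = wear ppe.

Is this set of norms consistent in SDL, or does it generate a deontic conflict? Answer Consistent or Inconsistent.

Premise 4 is O(g ⊃ r); even if O(r) held, inferring O(g) would be affirming the consequent — invalid.
So O(g) is not derivable, and the apparent clash with O(~g) does not arise.
A world satisfying every obligation exists (e.g. a=true, g=false, h=false, j=true, k=true, m=false, p=false, r=true, u=false, v=false); no atom is both obligatory and forbidden, so the set is consistent.

Consistent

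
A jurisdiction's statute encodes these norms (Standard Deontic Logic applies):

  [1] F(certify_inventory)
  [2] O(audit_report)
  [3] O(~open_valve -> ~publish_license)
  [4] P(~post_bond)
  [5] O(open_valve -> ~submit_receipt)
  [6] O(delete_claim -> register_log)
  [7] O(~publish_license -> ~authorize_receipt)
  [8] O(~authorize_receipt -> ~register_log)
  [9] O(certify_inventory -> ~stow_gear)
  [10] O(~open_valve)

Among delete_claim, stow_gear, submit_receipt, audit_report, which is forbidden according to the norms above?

From premise 10 we have O(~open_valve).
Applying K to premise 3 (O(~open_valve -> ~publish_license)) and O(~open_valve) yields O(~publish_license).
Applying K to premise 7 (O(~publish_license -> ~authorize_receipt)) and O(~publish_license) yields O(~authorize_receipt).
Premise 8 is O(~authorize_receipt -> ~register_log); since O(~authorize_receipt), deontic closure gives O(~register_log).
The contrapositive of premise 6 (O(delete_claim -> register_log)) is O(~register_log -> ~delete_claim), and O(~register_log) is already established, so O(~delete_claim).
So O(~delete_claim) holds, i.e. delete_claim is forbidden. None of the other listed options is forbidden under the premises.

delete_claim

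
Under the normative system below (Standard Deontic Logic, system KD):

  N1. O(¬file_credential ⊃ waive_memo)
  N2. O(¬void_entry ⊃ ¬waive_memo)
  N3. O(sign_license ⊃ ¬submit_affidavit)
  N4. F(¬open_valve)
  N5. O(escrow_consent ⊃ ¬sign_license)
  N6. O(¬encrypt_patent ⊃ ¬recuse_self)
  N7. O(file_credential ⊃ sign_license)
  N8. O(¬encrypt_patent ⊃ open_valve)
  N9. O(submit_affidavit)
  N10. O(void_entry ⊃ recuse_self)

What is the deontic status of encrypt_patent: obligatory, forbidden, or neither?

From premise 9 we have O(submit_affidavit).
The contrapositive of premise 3 (O(sign_license ⊃ ¬submit_affidavit)) is O(submit_affidavit ⊃ ¬sign_license), and O(submit_affidavit) is already established, so O(¬sign_license).
Premise 7, O(file_credential ⊃ sign_license), contraposes to O(¬sign_license ⊃ ¬file_credential); with O(¬sign_license) we get O(¬file_credential).
From O(¬file_credential) and premise 1, O(¬file_credential ⊃ waive_memo), we obtain O(waive_memo).
Premise 2, O(¬void_entry ⊃ ¬waive_memo), contraposes to O(waive_memo ⊃ void_entry); with O(waive_memo) we get O(void_entry).
With premise 10, O(void_entry ⊃ recuse_self), the K-axiom yields O(recuse_self).
Premise 6, O(¬encrypt_patent ⊃ ¬recuse_self), contraposes to O(recuse_self ⊃ encrypt_patent); with O(recuse_self) we get O(encrypt_patent).
Premises 4, 5, 8 do not contribute to this derivation.
Hence encrypt_patent is obligatory.

Obligatory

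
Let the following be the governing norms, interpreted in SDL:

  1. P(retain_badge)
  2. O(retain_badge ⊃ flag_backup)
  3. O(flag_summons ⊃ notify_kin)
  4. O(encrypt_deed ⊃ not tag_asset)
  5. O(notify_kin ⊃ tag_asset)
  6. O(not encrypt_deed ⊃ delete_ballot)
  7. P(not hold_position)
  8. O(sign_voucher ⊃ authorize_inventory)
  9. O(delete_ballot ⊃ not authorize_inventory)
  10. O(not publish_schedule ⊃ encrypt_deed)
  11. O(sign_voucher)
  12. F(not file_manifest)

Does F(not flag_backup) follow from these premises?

Premise 2 is O(retain_badge ⊃ flag_backup), but O(retain_badge) is not derivable from the premises (the permission P(retain_badge) asserts only not O(not retain_badge), not O(retain_badge)), so it does not yield O(flag_backup).
No other premise forces O(flag_backup). An ideal world satisfying every premise can still have not flag_backup true, so F(not flag_backup) is not derivable.

No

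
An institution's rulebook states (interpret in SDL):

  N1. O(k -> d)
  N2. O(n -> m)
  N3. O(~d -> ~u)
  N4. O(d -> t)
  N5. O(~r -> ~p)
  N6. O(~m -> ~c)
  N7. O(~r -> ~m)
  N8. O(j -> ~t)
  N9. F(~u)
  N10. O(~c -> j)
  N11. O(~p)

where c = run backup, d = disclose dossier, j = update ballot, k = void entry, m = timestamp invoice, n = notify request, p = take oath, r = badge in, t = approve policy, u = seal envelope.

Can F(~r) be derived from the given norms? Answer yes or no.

Yes

F(~u) at premise 9 means O(u).
The contrapositive of premise 3 (O(~d -> ~u)) is O(u -> d), and O(u) is already established, so O(d).
Premise 4 is O(d -> t); since O(d), deontic closure gives O(t).
Premise 8, O(j -> ~t), contraposes to O(t -> ~j); with O(t) we get O(~j).
Premise 10 is O(~c -> j); contrapositively O(~j -> c). Since O(~j) holds, K gives O(c).
Premise 6 is O(~m -> ~c); contrapositively O(c -> m). Since O(c) holds, K gives O(m).
Premise 7 is O(~r -> ~m); contrapositively O(m -> r). Since O(m) holds, K gives O(r).
Premises 1, 2, 5, 11 do not contribute to this derivation.
So O(r) holds, i.e. F(~r). The claim follows.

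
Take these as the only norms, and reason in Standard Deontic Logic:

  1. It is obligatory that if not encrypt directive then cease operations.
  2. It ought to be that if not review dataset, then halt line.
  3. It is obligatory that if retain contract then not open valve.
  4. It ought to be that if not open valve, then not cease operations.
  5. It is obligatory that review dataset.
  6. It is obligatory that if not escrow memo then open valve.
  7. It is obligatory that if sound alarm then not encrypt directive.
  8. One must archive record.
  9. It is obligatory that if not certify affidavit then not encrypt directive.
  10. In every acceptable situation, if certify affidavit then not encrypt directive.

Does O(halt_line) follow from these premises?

No

Premise 2 is O(¬review_dataset → halt_line), but O(¬review_dataset) is not derivable from the premises, so it does not yield O(halt_line).
No other premise forces O(halt_line). An ideal world satisfying every premise can still have halt_line false, so O(halt_line) is not derivable.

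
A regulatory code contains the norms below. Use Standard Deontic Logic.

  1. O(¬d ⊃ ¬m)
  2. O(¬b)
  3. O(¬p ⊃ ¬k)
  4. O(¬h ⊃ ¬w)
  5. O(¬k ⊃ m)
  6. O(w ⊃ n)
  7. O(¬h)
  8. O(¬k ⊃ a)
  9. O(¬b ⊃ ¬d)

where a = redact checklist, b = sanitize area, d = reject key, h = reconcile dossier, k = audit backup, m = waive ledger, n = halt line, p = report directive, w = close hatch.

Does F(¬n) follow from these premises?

Premise 6 is O(w ⊃ n), but O(w) is not derivable from the premises, so it does not yield O(n).
No other premise forces O(n). An ideal world satisfying every premise can still have ¬n true, so F(¬n) is not derivable.

No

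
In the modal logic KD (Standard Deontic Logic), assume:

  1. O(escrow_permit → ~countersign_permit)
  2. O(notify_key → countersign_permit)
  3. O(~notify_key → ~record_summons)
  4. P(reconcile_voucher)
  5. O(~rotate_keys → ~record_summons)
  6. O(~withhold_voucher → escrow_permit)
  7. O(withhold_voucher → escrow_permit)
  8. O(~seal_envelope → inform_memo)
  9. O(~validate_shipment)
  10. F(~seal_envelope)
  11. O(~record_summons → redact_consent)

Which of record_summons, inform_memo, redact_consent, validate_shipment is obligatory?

redact_consent

By case analysis on withhold_voucher: premise 7 gives O(withhold_voucher → escrow_permit) and premise 6 gives O(~withhold_voucher → escrow_permit), so O(escrow_permit) either way.
Premise 1 is O(escrow_permit → ~countersign_permit); since O(escrow_permit), deontic closure gives O(~countersign_permit).
Premise 2, O(notify_key → countersign_permit), contraposes to O(~countersign_permit → ~notify_key); with O(~countersign_permit) we get O(~notify_key).
From O(~notify_key) and premise 3, O(~notify_key → ~record_summons), we obtain O(~record_summons).
Premise 11 is O(~record_summons → redact_consent); since O(~record_summons), deontic closure gives O(redact_consent).
So O(redact_consent) holds — redact_consent is obligatory. None of the other listed options is made obligatory by any chain of premises.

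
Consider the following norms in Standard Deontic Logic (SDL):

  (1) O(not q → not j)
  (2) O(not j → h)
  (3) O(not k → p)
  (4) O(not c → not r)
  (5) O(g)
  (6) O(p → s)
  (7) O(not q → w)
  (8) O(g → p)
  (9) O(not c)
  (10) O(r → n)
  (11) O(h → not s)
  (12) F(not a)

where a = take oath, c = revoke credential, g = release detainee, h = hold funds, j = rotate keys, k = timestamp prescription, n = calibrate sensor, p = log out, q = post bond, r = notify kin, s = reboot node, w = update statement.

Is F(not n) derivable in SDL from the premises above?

Premise 10 is O(r → n), but O(r) is not derivable from the premises, so it does not yield O(n).
No other premise forces O(n). An ideal world satisfying every premise can still have not n true, so F(not n) is not derivable.

No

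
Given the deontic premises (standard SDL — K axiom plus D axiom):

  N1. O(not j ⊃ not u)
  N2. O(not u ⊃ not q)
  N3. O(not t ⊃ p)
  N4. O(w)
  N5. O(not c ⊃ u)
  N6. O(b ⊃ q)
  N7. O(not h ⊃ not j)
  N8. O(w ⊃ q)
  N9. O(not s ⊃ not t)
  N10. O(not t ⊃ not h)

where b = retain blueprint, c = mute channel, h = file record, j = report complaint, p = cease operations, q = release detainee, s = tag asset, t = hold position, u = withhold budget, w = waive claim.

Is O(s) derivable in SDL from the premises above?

Yes

Premise 4 gives O(w).
Premise 8 is O(w ⊃ q); since O(w), deontic closure gives O(q).
Premise 2, O(not u ⊃ not q), contraposes to O(q ⊃ u); with O(q) we get O(u).
Premise 1 is O(not j ⊃ not u); contrapositively O(u ⊃ j). Since O(u) holds, K gives O(j).
Premise 7, O(not h ⊃ not j), contraposes to O(j ⊃ h); with O(j) we get O(h).
Premise 10, O(not t ⊃ not h), contraposes to O(h ⊃ t); with O(h) we get O(t).
Premise 9 is O(not s ⊃ not t); contrapositively O(t ⊃ s). Since O(t) holds, K gives O(s).
Premises 3, 5, 6 do not contribute to this derivation.
So O(s) follows.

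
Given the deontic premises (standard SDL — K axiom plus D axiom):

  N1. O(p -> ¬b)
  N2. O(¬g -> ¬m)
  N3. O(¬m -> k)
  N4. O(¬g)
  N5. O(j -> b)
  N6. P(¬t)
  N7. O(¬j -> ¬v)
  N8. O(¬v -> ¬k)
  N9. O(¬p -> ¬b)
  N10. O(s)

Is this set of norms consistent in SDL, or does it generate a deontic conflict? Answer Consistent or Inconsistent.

Inconsistent

Premises 1 and 9 cover both cases: O(p -> ¬b) and O(¬p -> ¬b). Since p ∨ ¬p is a tautology, O(¬b) follows.
Premise 5 is O(j -> b); contrapositively O(¬b -> ¬j). Since O(¬b) holds, K gives O(¬j).
Premise 7 is O(¬j -> ¬v); since O(¬j), deontic closure gives O(¬v).
From O(¬v) and premise 8, O(¬v -> ¬k), we obtain O(¬k).
The contrapositive of premise 3 (O(¬m -> k)) is O(¬k -> m), and O(¬k) is already established, so O(m).
Premise 2 is O(¬g -> ¬m); contrapositively O(m -> g). Since O(m) holds, K gives O(g).
Yet premise 4 states O(¬g).
We now have both O(g) and O(¬g) — g is simultaneously obligatory and forbidden, violating the D-axiom.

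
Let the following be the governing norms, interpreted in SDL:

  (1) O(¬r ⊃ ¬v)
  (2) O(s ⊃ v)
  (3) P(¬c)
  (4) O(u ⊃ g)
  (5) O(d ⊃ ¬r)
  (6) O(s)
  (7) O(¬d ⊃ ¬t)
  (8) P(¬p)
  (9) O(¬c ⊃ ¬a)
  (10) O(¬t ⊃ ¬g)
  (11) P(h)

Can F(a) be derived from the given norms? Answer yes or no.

No

Premise 9 is O(¬c ⊃ ¬a), but O(¬c) is not derivable from the premises (the permission P(¬c) asserts only ¬O(c), not O(¬c)), so it does not yield O(¬a).
No other premise forces O(¬a). An ideal world satisfying every premise can still have a true, so F(a) is not derivable.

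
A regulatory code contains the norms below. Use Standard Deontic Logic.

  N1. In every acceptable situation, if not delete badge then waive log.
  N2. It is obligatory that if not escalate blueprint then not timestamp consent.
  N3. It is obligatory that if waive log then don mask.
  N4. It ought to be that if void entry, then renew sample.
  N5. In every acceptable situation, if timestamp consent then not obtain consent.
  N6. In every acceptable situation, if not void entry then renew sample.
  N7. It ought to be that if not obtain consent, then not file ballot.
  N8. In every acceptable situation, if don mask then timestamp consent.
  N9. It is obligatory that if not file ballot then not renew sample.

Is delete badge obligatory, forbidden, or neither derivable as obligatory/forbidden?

Obligatory

Premises 6 and 4 are O(¬void_entry → renew_sample) and O(void_entry → renew_sample); every ideal world satisfies ¬void_entry or void_entry, so in either case renew_sample holds — hence O(renew_sample).
The contrapositive of premise 9 (O(¬file_ballot → ¬renew_sample)) is O(renew_sample → file_ballot), and O(renew_sample) is already established, so O(file_ballot).
The contrapositive of premise 7 (O(¬obtain_consent → ¬file_ballot)) is O(file_ballot → obtain_consent), and O(file_ballot) is already established, so O(obtain_consent).
Premise 5, O(timestamp_consent → ¬obtain_consent), contraposes to O(obtain_consent → ¬timestamp_consent); with O(obtain_consent) we get O(¬timestamp_consent).
Premise 8, O(don_mask → timestamp_consent), contraposes to O(¬timestamp_consent → ¬don_mask); with O(¬timestamp_consent) we get O(¬don_mask).
The contrapositive of premise 3 (O(waive_log → don_mask)) is O(¬don_mask → ¬waive_log), and O(¬don_mask) is already established, so O(¬waive_log).
Premise 1, O(¬delete_badge → waive_log), contraposes to O(¬waive_log → delete_badge); with O(¬waive_log) we get O(delete_badge).
Premise 2 does not contribute to this derivation.
Hence delete_badge is obligatory.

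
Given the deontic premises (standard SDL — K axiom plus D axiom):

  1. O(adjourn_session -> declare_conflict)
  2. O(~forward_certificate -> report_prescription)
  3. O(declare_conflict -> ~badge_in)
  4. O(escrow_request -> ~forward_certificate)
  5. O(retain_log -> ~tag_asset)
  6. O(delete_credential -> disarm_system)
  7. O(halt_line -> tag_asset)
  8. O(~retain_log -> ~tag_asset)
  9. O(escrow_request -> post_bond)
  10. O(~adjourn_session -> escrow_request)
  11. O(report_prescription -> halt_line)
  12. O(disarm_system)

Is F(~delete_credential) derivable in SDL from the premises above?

Premise 6 is O(delete_credential -> disarm_system); even if O(disarm_system) held, inferring O(delete_credential) would be affirming the consequent — invalid.
No other premise forces O(delete_credential). An ideal world satisfying every premise can still have ~delete_credential true, so F(~delete_credential) is not derivable.

No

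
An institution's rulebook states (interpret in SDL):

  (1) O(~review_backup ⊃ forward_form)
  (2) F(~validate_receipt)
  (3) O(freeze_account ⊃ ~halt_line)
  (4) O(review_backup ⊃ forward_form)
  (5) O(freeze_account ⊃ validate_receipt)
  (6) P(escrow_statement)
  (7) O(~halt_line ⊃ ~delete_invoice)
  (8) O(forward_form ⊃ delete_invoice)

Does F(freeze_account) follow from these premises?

Yes

Premises 4 and 1 cover both cases: O(review_backup ⊃ forward_form) and O(~review_backup ⊃ forward_form). Since review_backup ∨ ~review_backup is a tautology, O(forward_form) follows.
Applying K to premise 8 (O(forward_form ⊃ delete_invoice)) and O(forward_form) yields O(delete_invoice).
Premise 7 is O(~halt_line ⊃ ~delete_invoice); contrapositively O(delete_invoice ⊃ halt_line). Since O(delete_invoice) holds, K gives O(halt_line).
Premise 3 is O(freeze_account ⊃ ~halt_line); contrapositively O(halt_line ⊃ ~freeze_account). Since O(halt_line) holds, K gives O(~freeze_account).
Premises 2, 5, 6 do not contribute to this derivation.
So O(~freeze_account) holds, i.e. F(freeze_account). The claim follows.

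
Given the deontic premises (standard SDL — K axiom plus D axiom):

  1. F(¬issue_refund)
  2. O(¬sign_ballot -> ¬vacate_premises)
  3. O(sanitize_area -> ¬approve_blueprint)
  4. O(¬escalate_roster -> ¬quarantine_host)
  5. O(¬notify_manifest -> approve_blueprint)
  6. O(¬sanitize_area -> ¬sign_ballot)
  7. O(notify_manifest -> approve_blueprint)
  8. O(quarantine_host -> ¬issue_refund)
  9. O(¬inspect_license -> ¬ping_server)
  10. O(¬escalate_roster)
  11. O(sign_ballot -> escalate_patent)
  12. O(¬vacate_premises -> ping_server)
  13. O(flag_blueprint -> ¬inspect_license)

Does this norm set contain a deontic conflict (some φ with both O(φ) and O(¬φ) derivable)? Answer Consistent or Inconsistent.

Consistent

Premise 8 is O(quarantine_host -> ¬issue_refund), but O(quarantine_host) is not derivable from the premises, so it does not yield O(¬issue_refund).
So O(¬issue_refund) is not derivable, and the apparent clash with O(issue_refund) does not arise.
A world satisfying every obligation exists (e.g. approve_blueprint=true, escalate_patent=false, escalate_roster=false, flag_blueprint=false, inspect_license=true, issue_refund=true, notify_manifest=false, ping_server=true, quarantine_host=false, sanitize_area=false, sign_ballot=false, vacate_premises=false); no atom is both obligatory and forbidden, so the set is consistent.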